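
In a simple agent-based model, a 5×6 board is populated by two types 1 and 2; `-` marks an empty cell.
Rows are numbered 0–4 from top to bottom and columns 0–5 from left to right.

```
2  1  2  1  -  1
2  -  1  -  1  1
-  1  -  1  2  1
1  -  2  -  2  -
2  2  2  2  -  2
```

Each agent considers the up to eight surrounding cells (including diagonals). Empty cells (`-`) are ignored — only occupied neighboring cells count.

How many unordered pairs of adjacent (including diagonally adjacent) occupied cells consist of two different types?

Scan each occupied cell's neighbors to the right and below (and the two forward diagonals) so each pair is counted once.
Row 0: 2(0,0)–1(0,1)≠ 2(0,0)–2(1,0)= 1(0,1)–2(0,2)≠ 1(0,1)–1(1,2)= 1(0,1)–2(1,0)≠ 2(0,2)–1(0,3)≠ 2(0,2)–1(1,2)≠ 1(0,3)–1(1,4)= 1(0,3)–1(1,2)= 1(0,5)–1(1,5)= 1(0,5)–1(1,4)=  → 5/11 unlike.
Row 1: 2(1,0)–1(2,1)≠ 1(1,2)–1(2,3)= 1(1,2)–1(2,1)= 1(1,4)–1(1,5)= 1(1,4)–2(2,4)≠ 1(1,4)–1(2,5)= 1(1,4)–1(2,3)= 1(1,5)–1(2,5)= 1(1,5)–2(2,4)≠  → 3/9 unlike.
Row 2: 1(2,1)–2(3,2)≠ 1(2,1)–1(3,0)= 1(2,3)–2(2,4)≠ 1(2,3)–2(3,4)≠ 1(2,3)–2(3,2)≠ 2(2,4)–1(2,5)≠ 2(2,4)–2(3,4)= 1(2,5)–2(3,4)≠  → 6/8 unlike.
Row 3: 1(3,0)–2(4,0)≠ 1(3,0)–2(4,1)≠ 2(3,2)–2(4,2)= 2(3,2)–2(4,3)= 2(3,2)–2(4,1)= 2(3,4)–2(4,5)= 2(3,4)–2(4,3)=  → 2/7 unlike.
Row 4: 2(4,0)–2(4,1)= 2(4,1)–2(4,2)= 2(4,2)–2(4,3)=  → 0/3 unlike.
Total adjacent occupied pairs: 38; unlike-type pairs: 16.

16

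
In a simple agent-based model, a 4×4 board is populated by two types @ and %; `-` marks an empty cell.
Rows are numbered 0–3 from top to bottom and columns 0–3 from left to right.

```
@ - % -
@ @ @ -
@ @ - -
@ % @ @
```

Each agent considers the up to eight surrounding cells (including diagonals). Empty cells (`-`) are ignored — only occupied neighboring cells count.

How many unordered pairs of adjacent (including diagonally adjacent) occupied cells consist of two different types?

Scan each occupied cell's neighbors to the right and below (and the two forward diagonals) so each pair is counted once.
Row 0: @(0,0)–@(1,0)= @(0,0)–@(1,1)= %(0,2)–@(1,2)≠ %(0,2)–@(1,1)≠  → 2/4 unlike.
Row 1: @(1,0)–@(1,1)= @(1,0)–@(2,0)= @(1,0)–@(2,1)= @(1,1)–@(1,2)= @(1,1)–@(2,1)= @(1,1)–@(2,0)= @(1,2)–@(2,1)=  → 0/7 unlike.
Row 2: @(2,0)–@(2,1)= @(2,0)–@(3,0)= @(2,0)–%(3,1)≠ @(2,1)–%(3,1)≠ @(2,1)–@(3,2)= @(2,1)–@(3,0)=  → 2/6 unlike.
Row 3: @(3,0)–%(3,1)≠ %(3,1)–@(3,2)≠ @(3,2)–@(3,3)=  → 2/3 unlike.
Total adjacent occupied pairs: 20; unlike-type pairs: 6.

6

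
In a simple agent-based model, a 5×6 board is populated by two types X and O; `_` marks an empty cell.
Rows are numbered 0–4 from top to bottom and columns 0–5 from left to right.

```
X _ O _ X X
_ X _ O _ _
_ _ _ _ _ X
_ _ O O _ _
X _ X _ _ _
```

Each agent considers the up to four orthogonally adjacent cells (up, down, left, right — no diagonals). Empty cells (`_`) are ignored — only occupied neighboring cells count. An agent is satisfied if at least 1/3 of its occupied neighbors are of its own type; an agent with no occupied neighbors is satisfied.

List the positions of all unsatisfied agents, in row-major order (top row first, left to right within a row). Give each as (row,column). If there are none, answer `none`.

(0,0)X 0/0 satisfied
(0,2)O 0/0 satisfied
(0,4)X 1/1 satisfied
(0,5)X 1/1 satisfied
(1,1)X 0/0 satisfied
(1,3)O 0/0 satisfied
(2,5)X 0/0 satisfied
(3,2)O 1/2 satisfied
(3,3)O 1/1 satisfied
(4,0)X 0/0 satisfied
(4,2)X 0/1 not

(4,2)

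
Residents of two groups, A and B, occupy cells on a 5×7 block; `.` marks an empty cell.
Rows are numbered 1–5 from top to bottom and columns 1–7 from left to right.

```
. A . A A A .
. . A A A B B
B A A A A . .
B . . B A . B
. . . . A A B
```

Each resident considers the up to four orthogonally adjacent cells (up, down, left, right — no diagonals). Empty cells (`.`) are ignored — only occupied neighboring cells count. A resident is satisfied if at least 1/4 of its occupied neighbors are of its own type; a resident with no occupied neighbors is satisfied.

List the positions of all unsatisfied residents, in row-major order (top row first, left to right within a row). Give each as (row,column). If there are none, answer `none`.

Row 1: (1,2)A 0/0 satisfied · (1,4)A 2/2 satisfied · (1,5)A 3/3 satisfied · (1,6)A 1/2 satisfied
Row 2: (2,3)A 2/2 satisfied · (2,4)A 4/4 satisfied · (2,5)A 3/4 satisfied · (2,6)B 1/3 satisfied · (2,7)B 1/1 satisfied
Row 3: (3,1)B 1/2 satisfied · (3,2)A 1/2 satisfied · (3,3)A 3/3 satisfied · (3,4)A 3/4 satisfied · (3,5)A 3/3 satisfied
Row 4: (4,1)B 1/1 satisfied · (4,4)B 0/2 not · (4,5)A 2/3 satisfied · (4,7)B 1/1 satisfied
Row 5: (5,5)A 2/2 satisfied · (5,6)A 1/2 satisfied · (5,7)B 1/2 satisfied

(4,4)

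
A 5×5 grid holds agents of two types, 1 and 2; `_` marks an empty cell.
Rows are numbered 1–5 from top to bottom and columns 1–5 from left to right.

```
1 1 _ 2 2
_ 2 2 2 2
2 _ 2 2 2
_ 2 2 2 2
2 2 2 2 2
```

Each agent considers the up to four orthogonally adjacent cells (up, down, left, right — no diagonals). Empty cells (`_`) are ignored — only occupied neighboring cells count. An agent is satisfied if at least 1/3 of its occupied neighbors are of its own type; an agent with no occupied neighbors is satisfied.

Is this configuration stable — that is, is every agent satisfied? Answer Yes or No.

Yes

Row 1: (1,1)1 1/1 ok · (1,2)1 1/2 ok · (1,4)2 2/2 ok · (1,5)2 2/2 ok
Row 2: (2,2)2 1/2 ok · (2,3)2 3/3 ok · (2,4)2 4/4 ok · (2,5)2 3/3 ok
Row 3: (3,1)2 0/0 ok · (3,3)2 3/3 ok · (3,4)2 4/4 ok · (3,5)2 3/3 ok
Row 4: (4,2)2 2/2 ok · (4,3)2 4/4 ok · (4,4)2 4/4 ok · (4,5)2 3/3 ok
Row 5: (5,1)2 1/1 ok · (5,2)2 3/3 ok · (5,3)2 3/3 ok · (5,4)2 3/3 ok · (5,5)2 2/2 ok
All meet the threshold, so the configuration is stable.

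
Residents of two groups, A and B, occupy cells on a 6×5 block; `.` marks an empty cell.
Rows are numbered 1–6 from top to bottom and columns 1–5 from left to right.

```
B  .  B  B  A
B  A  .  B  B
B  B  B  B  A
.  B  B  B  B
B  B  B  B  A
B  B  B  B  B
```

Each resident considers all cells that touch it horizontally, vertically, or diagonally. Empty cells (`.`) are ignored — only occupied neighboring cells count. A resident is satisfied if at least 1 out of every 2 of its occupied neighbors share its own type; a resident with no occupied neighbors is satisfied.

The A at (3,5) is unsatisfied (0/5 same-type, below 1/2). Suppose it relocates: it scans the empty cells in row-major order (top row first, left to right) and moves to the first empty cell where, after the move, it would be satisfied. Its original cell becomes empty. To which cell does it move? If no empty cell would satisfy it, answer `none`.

Vacating (3,5). Empty cells in order:
  (1,2): 1/4 same-type → still unsatisfied.
  (2,3): 1/7 same-type → still unsatisfied.
  (4,1): 0/5 same-type → still unsatisfied.

none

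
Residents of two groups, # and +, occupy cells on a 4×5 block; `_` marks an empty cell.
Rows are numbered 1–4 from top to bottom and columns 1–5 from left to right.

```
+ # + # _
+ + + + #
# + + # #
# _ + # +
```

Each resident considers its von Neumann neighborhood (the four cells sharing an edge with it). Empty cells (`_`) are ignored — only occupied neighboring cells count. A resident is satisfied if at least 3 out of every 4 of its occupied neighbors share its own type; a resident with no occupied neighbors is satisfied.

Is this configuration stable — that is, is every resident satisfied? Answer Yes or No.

Row 1: (1,1)+ 1/2 not · (1,2)# 0/3 not · (1,3)+ 1/3 not · (1,4)# 0/2 not
Row 2: (2,1)+ 2/3 not · (2,2)+ 3/4 satisfied · (2,3)+ 4/4 satisfied · (2,4)+ 1/4 not · (2,5)# 1/2 not
Row 3: (3,1)# 1/3 not · (3,2)+ 2/3 not · (3,3)+ 3/4 satisfied · (3,4)# 2/4 not · (3,5)# 2/3 not
Row 4: (4,1)# 1/1 satisfied · (4,3)+ 1/2 not · (4,4)# 1/3 not · (4,5)+ 0/2 not
For instance (1,1) has only 1/2 same-type neighbors, below 3/4.

No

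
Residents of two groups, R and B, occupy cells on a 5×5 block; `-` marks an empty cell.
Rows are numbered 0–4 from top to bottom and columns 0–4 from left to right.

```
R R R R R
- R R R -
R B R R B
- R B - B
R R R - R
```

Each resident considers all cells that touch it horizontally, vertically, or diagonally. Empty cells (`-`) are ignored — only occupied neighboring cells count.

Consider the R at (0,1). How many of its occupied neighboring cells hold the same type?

Occupied neighbors of (0,1): (0,0)=R, (0,2)=R, (1,1)=R, (1,2)=R.
Same type (R): 4 of 4.

4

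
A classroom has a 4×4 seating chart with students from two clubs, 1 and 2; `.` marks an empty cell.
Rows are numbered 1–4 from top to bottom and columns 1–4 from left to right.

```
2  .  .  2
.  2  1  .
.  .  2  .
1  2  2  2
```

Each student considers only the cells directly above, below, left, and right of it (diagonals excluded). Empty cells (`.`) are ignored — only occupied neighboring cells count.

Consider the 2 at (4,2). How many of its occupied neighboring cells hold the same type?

1

Occupied neighbors of (4,2): (4,1)=1, (4,3)=2.
Same type (2): 1 of 2.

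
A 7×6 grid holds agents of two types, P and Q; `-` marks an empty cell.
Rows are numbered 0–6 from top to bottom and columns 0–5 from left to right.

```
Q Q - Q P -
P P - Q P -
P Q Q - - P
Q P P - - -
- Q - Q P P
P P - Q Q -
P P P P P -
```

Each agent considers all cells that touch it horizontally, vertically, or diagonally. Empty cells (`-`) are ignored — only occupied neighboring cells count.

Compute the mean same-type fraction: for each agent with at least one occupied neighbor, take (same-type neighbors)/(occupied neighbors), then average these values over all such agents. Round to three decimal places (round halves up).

(0,0)Q 1/3
(0,1)Q 1/3
(0,3)Q 1/3
(0,4)P 1/3
(1,0)P 2/5
(1,1)P 2/6
(1,3)Q 2/4
(1,4)P 2/4
(2,0)P 3/5
(2,1)Q 2/7
(2,2)Q 2/5
(2,5)P 1/1
(3,0)Q 2/4
(3,1)P 2/6
(3,2)P 1/5
(4,1)Q 1/5
(4,3)Q 2/4
(4,4)P 1/4
(4,5)P 1/2
(5,0)P 3/4
(5,1)P 4/5
(5,3)Q 2/6
(5,4)Q 2/6
(6,0)P 3/3
(6,1)P 4/4
(6,2)P 3/4
(6,3)P 2/4
(6,4)P 1/3
Sum over 28 agents: 1/3 + 1/3 + 1/3 + 1/3 + 2/5 + 2/6 + 2/4 + 2/4 + 3/5 + 2/7 + 2/5 + 1/1 + 2/4 + 2/6 + 1/5 + 1/5 + 2/4 + 1/4 + 1/2 + 3/4 + 4/5 + 2/6 + 2/6 + 3/3 + 4/4 + 3/4 + 2/4 + 1/3 = 1909/140; mean = 1909/140 ÷ 28 = 1909/3920 = 0.486989… → 0.487.

0.487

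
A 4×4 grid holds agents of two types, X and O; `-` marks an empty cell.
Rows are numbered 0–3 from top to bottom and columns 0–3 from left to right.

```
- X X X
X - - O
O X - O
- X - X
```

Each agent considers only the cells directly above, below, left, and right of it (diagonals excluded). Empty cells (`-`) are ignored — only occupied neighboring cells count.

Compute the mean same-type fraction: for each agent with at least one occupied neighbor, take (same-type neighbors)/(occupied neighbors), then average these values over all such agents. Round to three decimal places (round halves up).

0.500

Row 0: (0,1)X 1/1 · (0,2)X 2/2 · (0,3)X 1/2
Row 1: (1,0)X 0/1 · (1,3)O 1/2
Row 2: (2,0)O 0/2 · (2,1)X 1/2 · (2,3)O 1/2
Row 3: (3,1)X 1/1 · (3,3)X 0/1
Sum over 10 agents: 1/1 + 2/2 + 1/2 + 0/1 + 1/2 + 0/2 + 1/2 + 1/2 + 1/1 + 0/1 = 5; mean = 5 ÷ 10 = 1/2 = 0.5 → 0.500.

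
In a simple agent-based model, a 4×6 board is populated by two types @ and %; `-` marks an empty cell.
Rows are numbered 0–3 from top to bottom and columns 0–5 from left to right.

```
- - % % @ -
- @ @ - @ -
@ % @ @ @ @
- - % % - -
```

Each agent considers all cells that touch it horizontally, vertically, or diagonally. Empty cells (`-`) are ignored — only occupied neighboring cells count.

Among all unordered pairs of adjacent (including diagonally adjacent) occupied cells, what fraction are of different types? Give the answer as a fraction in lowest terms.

Scan each occupied cell's neighbors to the right and below (and the two forward diagonals) so each pair is counted once.
From row 0: 5 unlike of 7 pairs (running 5/7).
From row 1: 2 unlike of 10 pairs (running 7/17).
From row 2: 7 unlike of 11 pairs (running 14/28).
From row 3: 0 unlike of 1 pairs (running 14/29).
Total adjacent occupied pairs: 29; unlike-type pairs: 14.
14/29 is already in lowest terms.

14/29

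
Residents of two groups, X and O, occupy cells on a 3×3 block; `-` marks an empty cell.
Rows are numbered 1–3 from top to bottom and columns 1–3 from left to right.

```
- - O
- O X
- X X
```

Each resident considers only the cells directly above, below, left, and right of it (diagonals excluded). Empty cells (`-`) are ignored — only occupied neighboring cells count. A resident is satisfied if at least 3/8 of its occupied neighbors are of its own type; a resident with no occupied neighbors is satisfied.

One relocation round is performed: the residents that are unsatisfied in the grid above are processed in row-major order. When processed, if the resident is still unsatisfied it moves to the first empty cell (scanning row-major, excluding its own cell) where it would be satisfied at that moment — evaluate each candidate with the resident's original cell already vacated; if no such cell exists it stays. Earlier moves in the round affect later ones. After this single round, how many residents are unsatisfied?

0

Initially unsatisfied (in order): (1,3), (2,2), (2,3).
  (1,3) → (1,1).
  (2,2) → (1,2).
  (2,3): now satisfied by earlier moves; stays.
Resulting grid:
O O -
- - X
- X X
All satisfied now.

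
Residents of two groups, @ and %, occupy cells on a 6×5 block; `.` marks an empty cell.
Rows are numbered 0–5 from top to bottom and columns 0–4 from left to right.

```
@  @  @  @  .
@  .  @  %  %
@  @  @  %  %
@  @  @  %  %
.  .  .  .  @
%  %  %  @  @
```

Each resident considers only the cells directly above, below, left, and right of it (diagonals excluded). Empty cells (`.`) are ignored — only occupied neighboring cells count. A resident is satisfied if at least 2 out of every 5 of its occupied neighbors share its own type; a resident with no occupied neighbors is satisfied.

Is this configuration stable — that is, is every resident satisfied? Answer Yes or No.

(0,0)@ 2/2 satisfied
(0,1)@ 2/2 satisfied
(0,2)@ 3/3 satisfied
(0,3)@ 1/2 satisfied
(1,0)@ 2/2 satisfied
(1,2)@ 2/3 satisfied
(1,3)% 2/4 satisfied
(1,4)% 2/2 satisfied
(2,0)@ 3/3 satisfied
(2,1)@ 3/3 satisfied
(2,2)@ 3/4 satisfied
(2,3)% 3/4 satisfied
(2,4)% 3/3 satisfied
(3,0)@ 2/2 satisfied
(3,1)@ 3/3 satisfied
(3,2)@ 2/3 satisfied
(3,3)% 2/3 satisfied
(3,4)% 2/3 satisfied
(4,4)@ 1/2 satisfied
(5,0)% 1/1 satisfied
(5,1)% 2/2 satisfied
(5,2)% 1/2 satisfied
(5,3)@ 1/2 satisfied
(5,4)@ 2/2 satisfied
All meet the threshold, so the configuration is stable.

Yes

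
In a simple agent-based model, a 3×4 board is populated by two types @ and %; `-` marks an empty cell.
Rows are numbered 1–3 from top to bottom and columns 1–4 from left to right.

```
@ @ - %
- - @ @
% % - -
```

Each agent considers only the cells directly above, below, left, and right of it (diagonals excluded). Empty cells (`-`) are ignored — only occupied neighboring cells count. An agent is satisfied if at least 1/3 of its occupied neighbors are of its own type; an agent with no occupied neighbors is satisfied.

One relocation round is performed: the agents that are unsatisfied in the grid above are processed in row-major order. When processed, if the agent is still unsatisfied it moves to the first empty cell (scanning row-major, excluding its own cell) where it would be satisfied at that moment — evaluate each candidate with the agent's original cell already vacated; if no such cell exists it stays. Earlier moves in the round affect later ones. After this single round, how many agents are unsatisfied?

0

Initially unsatisfied (in order): (1,4).
  (1,4) → (2,1).
Resulting grid:
@ @ - -
% - @ @
% % - -
All satisfied now.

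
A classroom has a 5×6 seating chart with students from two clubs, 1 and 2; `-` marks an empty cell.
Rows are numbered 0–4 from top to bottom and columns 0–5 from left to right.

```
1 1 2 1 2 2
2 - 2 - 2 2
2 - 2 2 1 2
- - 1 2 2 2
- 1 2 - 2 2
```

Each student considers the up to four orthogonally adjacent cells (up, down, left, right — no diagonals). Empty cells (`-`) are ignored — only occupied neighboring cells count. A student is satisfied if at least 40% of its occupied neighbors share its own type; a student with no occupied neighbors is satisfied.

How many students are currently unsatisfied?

(0,0)1 1/2 ✓
(0,1)1 1/2 ✓
(0,2)2 1/3 ✗
(0,3)1 0/2 ✗
(0,4)2 2/3 ✓
(0,5)2 2/2 ✓
(1,0)2 1/2 ✓
(1,2)2 2/2 ✓
(1,4)2 2/3 ✓
(1,5)2 3/3 ✓
(2,0)2 1/1 ✓
(2,2)2 2/3 ✓
(2,3)2 2/3 ✓
(2,4)1 0/4 ✗
(2,5)2 2/3 ✓
(3,2)1 0/3 ✗
(3,3)2 2/3 ✓
(3,4)2 3/4 ✓
(3,5)2 3/3 ✓
(4,1)1 0/1 ✗
(4,2)2 0/2 ✗
(4,4)2 2/2 ✓
(4,5)2 2/2 ✓
Unsatisfied: (0,2), (0,3), (2,4), (3,2), (4,1), (4,2) — 6 in total.

6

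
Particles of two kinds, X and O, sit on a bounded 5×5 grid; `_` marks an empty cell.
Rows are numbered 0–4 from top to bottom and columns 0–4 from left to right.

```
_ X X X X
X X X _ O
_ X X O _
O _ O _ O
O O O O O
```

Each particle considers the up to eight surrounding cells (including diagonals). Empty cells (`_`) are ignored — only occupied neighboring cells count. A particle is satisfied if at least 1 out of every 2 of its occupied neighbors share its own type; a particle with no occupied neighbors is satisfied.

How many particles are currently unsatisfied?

Row 0: (0,1)X 4/4 ✓ · (0,2)X 4/4 ✓ · (0,3)X 3/4 ✓ · (0,4)X 1/2 ✓
Row 1: (1,0)X 3/3 ✓ · (1,1)X 6/6 ✓ · (1,2)X 6/7 ✓ · (1,4)O 1/3 ✗
Row 2: (2,1)X 4/6 ✓ · (2,2)X 3/5 ✓ · (2,3)O 3/5 ✓
Row 3: (3,0)O 2/3 ✓ · (3,2)O 4/6 ✓ · (3,4)O 3/3 ✓
Row 4: (4,0)O 2/2 ✓ · (4,1)O 4/4 ✓ · (4,2)O 3/3 ✓ · (4,3)O 4/4 ✓ · (4,4)O 2/2 ✓
Unsatisfied: (1,4) — 1 in total.

1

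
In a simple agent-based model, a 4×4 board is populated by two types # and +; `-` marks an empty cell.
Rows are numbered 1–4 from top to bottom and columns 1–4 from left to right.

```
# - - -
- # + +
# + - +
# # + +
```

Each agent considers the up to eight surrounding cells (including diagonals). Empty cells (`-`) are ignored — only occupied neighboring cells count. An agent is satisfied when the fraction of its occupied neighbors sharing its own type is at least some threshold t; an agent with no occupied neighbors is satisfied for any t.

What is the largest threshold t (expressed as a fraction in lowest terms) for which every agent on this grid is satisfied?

(1,1)# 1/1
(2,2)# 2/4
(2,3)+ 3/4
(2,4)+ 2/2
(3,1)# 3/4
(3,2)+ 2/6
(3,4)+ 4/4
(4,1)# 2/3
(4,2)# 2/4
(4,3)+ 3/4
(4,4)+ 2/2
The smallest same-type fraction is 2/6 at (3,2), which reduces to 1/3. Any threshold above that leaves this agent unsatisfied.

1/3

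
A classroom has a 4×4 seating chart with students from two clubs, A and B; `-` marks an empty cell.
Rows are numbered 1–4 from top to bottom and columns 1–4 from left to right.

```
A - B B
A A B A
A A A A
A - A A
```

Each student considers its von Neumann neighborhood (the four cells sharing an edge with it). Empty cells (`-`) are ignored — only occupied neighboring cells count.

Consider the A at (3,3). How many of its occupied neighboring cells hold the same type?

3

Occupied neighbors of (3,3): (2,3)=B, (4,3)=A, (3,2)=A, (3,4)=A.
Same type (A): 3 of 4.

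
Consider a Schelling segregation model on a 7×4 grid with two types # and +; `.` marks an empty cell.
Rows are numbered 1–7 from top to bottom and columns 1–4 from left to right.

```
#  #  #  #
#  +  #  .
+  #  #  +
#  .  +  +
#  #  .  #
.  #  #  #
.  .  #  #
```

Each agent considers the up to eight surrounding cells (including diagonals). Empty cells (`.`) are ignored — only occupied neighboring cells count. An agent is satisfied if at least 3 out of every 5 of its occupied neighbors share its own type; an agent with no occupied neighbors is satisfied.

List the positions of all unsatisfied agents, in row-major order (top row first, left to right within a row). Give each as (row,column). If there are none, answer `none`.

(1,1)# 2/3 satisfied
(1,2)# 4/5 satisfied
(1,3)# 3/4 satisfied
(1,4)# 2/2 satisfied
(2,1)# 3/5 satisfied
(2,2)+ 1/8 not
(2,3)# 5/7 satisfied
(3,1)+ 1/4 not
(3,2)# 4/7 not
(3,3)# 2/6 not
(3,4)+ 2/4 not
(4,1)# 3/4 satisfied
(4,3)+ 2/6 not
(4,4)+ 2/4 not
(5,1)# 3/3 satisfied
(5,2)# 4/5 satisfied
(5,4)# 2/4 not
(6,2)# 4/4 satisfied
(6,3)# 6/6 satisfied
(6,4)# 4/4 satisfied
(7,3)# 4/4 satisfied
(7,4)# 3/3 satisfied

(2,2), (3,1), (3,2), (3,3), (3,4), (4,3), (4,4), (5,4)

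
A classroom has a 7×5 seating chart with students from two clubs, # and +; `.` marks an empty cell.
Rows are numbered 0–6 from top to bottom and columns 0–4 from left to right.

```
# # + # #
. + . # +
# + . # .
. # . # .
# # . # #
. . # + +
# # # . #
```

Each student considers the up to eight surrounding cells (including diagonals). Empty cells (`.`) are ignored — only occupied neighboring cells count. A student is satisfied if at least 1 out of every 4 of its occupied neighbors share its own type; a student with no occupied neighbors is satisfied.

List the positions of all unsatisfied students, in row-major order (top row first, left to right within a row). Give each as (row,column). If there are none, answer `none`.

(1,4), (5,3), (6,4)

Row 0: (0,0)# 1/2 satisfied · (0,1)# 1/3 satisfied · (0,2)+ 1/4 satisfied · (0,3)# 2/4 satisfied · (0,4)# 2/3 satisfied
Row 1: (1,1)+ 2/5 satisfied · (1,3)# 3/5 satisfied · (1,4)+ 0/4 not
Row 2: (2,0)# 1/3 satisfied · (2,1)+ 1/3 satisfied · (2,3)# 2/3 satisfied
Row 3: (3,1)# 3/4 satisfied · (3,3)# 3/3 satisfied
Row 4: (4,0)# 2/2 satisfied · (4,1)# 3/3 satisfied · (4,3)# 3/5 satisfied · (4,4)# 2/4 satisfied
Row 5: (5,2)# 4/5 satisfied · (5,3)+ 1/6 not · (5,4)+ 1/4 satisfied
Row 6: (6,0)# 1/1 satisfied · (6,1)# 3/3 satisfied · (6,2)# 2/3 satisfied · (6,4)# 0/2 not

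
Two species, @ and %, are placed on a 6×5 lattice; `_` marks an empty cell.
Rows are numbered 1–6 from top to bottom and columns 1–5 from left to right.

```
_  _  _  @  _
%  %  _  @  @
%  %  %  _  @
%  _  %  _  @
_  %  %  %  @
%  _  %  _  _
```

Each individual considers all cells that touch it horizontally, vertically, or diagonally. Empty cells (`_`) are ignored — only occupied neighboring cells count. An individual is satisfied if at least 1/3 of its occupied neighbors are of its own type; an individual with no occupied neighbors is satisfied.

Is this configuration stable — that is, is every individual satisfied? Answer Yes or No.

Yes

Row 1: (1,4)@ 2/2 satisfied
Row 2: (2,1)% 3/3 satisfied · (2,2)% 4/4 satisfied · (2,4)@ 3/4 satisfied · (2,5)@ 3/3 satisfied
Row 3: (3,1)% 4/4 satisfied · (3,2)% 6/6 satisfied · (3,3)% 3/4 satisfied · (3,5)@ 3/3 satisfied
Row 4: (4,1)% 3/3 satisfied · (4,3)% 5/5 satisfied · (4,5)@ 2/3 satisfied
Row 5: (5,2)% 5/5 satisfied · (5,3)% 4/4 satisfied · (5,4)% 3/5 satisfied · (5,5)@ 1/2 satisfied
Row 6: (6,1)% 1/1 satisfied · (6,3)% 3/3 satisfied
All meet the threshold, so the configuration is stable.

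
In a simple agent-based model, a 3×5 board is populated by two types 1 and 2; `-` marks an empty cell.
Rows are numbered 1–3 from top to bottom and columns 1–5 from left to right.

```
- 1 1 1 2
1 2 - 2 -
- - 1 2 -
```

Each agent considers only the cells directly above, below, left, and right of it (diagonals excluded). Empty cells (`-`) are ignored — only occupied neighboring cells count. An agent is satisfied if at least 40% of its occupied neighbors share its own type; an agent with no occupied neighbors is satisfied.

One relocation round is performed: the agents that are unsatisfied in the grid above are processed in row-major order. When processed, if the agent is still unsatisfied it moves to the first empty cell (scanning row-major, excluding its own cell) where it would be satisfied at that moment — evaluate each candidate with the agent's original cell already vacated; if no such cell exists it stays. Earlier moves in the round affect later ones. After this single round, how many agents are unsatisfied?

0

Initially unsatisfied (in order): (1,4), (1,5), (2,1), (2,2), (3,3).
  (1,4) → (1,1).
  (1,5): now satisfied by earlier moves; stays.
  (2,1): now satisfied by earlier moves; stays.
  (2,2) → (1,4).
  (3,3) → (2,2).
Resulting grid:
1 1 1 2 2
1 1 - 2 -
- - - 2 -
All satisfied now.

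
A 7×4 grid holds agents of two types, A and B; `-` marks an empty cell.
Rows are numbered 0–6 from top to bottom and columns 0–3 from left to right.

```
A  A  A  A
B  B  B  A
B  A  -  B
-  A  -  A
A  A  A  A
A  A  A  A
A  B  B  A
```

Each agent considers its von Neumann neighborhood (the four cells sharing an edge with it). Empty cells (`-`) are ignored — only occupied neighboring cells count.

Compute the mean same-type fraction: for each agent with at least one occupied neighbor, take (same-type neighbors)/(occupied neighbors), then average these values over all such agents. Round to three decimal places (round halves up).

(0,0)A 1/2
(0,1)A 2/3
(0,2)A 2/3
(0,3)A 2/2
(1,0)B 2/3
(1,1)B 2/4
(1,2)B 1/3
(1,3)A 1/3
(2,0)B 1/2
(2,1)A 1/3
(2,3)B 0/2
(3,1)A 2/2
(3,3)A 1/2
(4,0)A 2/2
(4,1)A 4/4
(4,2)A 3/3
(4,3)A 3/3
(5,0)A 3/3
(5,1)A 3/4
(5,2)A 3/4
(5,3)A 3/3
(6,0)A 1/2
(6,1)B 1/3
(6,2)B 1/3
(6,3)A 1/2
Sum over 25 agents: 1/2 + 2/3 + 2/3 + 2/2 + 2/3 + 2/4 + 1/3 + 1/3 + 1/2 + 1/3 + 0/2 + 2/2 + 1/2 + 2/2 + 4/4 + 3/3 + 3/3 + 3/3 + 3/4 + 3/4 + 3/3 + 1/2 + 1/3 + 1/3 + 1/2 = 97/6; mean = 97/6 ÷ 25 = 97/150 = 0.646666… → 0.647.

0.647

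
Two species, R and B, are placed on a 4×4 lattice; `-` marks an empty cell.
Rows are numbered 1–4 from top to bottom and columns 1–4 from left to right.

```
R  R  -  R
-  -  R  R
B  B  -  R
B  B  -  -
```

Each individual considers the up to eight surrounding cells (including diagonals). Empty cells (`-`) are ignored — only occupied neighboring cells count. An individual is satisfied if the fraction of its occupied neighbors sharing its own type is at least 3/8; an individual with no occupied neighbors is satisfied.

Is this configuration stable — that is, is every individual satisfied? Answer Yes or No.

Yes

Row 1: (1,1)R 1/1 ✓ · (1,2)R 2/2 ✓ · (1,4)R 2/2 ✓
Row 2: (2,3)R 4/5 ✓ · (2,4)R 3/3 ✓
Row 3: (3,1)B 3/3 ✓ · (3,2)B 3/4 ✓ · (3,4)R 2/2 ✓
Row 4: (4,1)B 3/3 ✓ · (4,2)B 3/3 ✓
All meet the threshold, so the configuration is stable.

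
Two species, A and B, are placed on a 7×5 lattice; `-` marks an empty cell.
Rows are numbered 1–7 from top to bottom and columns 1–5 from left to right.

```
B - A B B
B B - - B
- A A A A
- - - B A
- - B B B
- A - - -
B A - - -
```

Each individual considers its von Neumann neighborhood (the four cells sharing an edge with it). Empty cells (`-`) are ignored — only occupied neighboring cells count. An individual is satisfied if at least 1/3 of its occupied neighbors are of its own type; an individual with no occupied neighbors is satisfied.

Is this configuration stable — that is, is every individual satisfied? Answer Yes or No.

Row 1: (1,1)B 1/1 satisfied · (1,3)A 0/1 not · (1,4)B 1/2 satisfied · (1,5)B 2/2 satisfied
Row 2: (2,1)B 2/2 satisfied · (2,2)B 1/2 satisfied · (2,5)B 1/2 satisfied
Row 3: (3,2)A 1/2 satisfied · (3,3)A 2/2 satisfied · (3,4)A 2/3 satisfied · (3,5)A 2/3 satisfied
Row 4: (4,4)B 1/3 satisfied · (4,5)A 1/3 satisfied
Row 5: (5,3)B 1/1 satisfied · (5,4)B 3/3 satisfied · (5,5)B 1/2 satisfied
Row 6: (6,2)A 1/1 satisfied
Row 7: (7,1)B 0/1 not · (7,2)A 1/2 satisfied
For instance (1,3) has only 0/1 same-type neighbors, below 1/3.

No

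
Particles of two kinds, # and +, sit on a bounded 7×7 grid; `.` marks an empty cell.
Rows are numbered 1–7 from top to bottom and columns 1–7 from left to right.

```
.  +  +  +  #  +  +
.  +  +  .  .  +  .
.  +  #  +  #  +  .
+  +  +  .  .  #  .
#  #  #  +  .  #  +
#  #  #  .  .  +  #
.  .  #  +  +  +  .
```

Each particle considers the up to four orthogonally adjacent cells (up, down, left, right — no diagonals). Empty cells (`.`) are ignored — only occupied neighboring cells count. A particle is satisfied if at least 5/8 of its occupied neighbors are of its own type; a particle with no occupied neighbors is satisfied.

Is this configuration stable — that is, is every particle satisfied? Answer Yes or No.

Row 1: (1,2)+ 2/2 ✓ · (1,3)+ 3/3 ✓ · (1,4)+ 1/2 ✗ · (1,5)# 0/2 ✗ · (1,6)+ 2/3 ✓ · (1,7)+ 1/1 ✓
Row 2: (2,2)+ 3/3 ✓ · (2,3)+ 2/3 ✓ · (2,6)+ 2/2 ✓
Row 3: (3,2)+ 2/3 ✓ · (3,3)# 0/4 ✗ · (3,4)+ 0/2 ✗ · (3,5)# 0/2 ✗ · (3,6)+ 1/3 ✗
Row 4: (4,1)+ 1/2 ✗ · (4,2)+ 3/4 ✓ · (4,3)+ 1/3 ✗ · (4,6)# 1/2 ✗
Row 5: (5,1)# 2/3 ✓ · (5,2)# 3/4 ✓ · (5,3)# 2/4 ✗ · (5,4)+ 0/1 ✗ · (5,6)# 1/3 ✗ · (5,7)+ 0/2 ✗
Row 6: (6,1)# 2/2 ✓ · (6,2)# 3/3 ✓ · (6,3)# 3/3 ✓ · (6,6)+ 1/3 ✗ · (6,7)# 0/2 ✗
Row 7: (7,3)# 1/2 ✗ · (7,4)+ 1/2 ✗ · (7,5)+ 2/2 ✓ · (7,6)+ 2/2 ✓
For instance (1,4) has only 1/2 same-type neighbors, below 5/8.

No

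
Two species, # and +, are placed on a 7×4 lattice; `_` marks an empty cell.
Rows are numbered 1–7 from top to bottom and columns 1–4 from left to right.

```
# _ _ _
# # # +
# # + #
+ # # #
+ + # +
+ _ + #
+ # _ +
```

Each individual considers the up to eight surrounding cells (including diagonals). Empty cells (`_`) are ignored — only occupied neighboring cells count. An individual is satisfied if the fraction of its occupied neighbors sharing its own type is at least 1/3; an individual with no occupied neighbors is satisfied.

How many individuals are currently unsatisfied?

Row 1: (1,1)# 2/2 ✓
Row 2: (2,1)# 4/4 ✓ · (2,2)# 5/6 ✓ · (2,3)# 3/5 ✓ · (2,4)+ 1/3 ✓
Row 3: (3,1)# 4/5 ✓ · (3,2)# 6/8 ✓ · (3,3)+ 1/8 ✗ · (3,4)# 3/5 ✓
Row 4: (4,1)+ 2/5 ✓ · (4,2)# 4/8 ✓ · (4,3)# 5/8 ✓ · (4,4)# 3/5 ✓
Row 5: (5,1)+ 3/4 ✓ · (5,2)+ 4/7 ✓ · (5,3)# 4/7 ✓ · (5,4)+ 1/5 ✗
Row 6: (6,1)+ 3/4 ✓ · (6,3)+ 3/6 ✓ · (6,4)# 1/4 ✗
Row 7: (7,1)+ 1/2 ✓ · (7,2)# 0/3 ✗ · (7,4)+ 1/2 ✓
Unsatisfied: (3,3), (5,4), (6,4), (7,2) — 4 in total.

4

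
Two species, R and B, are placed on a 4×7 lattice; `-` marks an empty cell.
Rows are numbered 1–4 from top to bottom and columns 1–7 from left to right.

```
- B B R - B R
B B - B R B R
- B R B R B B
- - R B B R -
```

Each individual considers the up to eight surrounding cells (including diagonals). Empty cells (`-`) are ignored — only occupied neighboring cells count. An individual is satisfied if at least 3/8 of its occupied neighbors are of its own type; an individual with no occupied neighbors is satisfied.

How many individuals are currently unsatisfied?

(1,2)B 3/3 ✓
(1,3)B 3/4 ✓
(1,4)R 1/3 ✗
(1,6)B 1/4 ✗
(1,7)R 1/3 ✗
(2,1)B 3/3 ✓
(2,2)B 4/5 ✓
(2,4)B 2/6 ✗
(2,5)R 2/7 ✗
(2,6)B 3/7 ✓
(2,7)R 1/5 ✗
(3,2)B 2/4 ✓
(3,3)R 1/6 ✗
(3,4)B 3/7 ✓
(3,5)R 2/8 ✗
(3,6)B 3/7 ✓
(3,7)B 2/4 ✓
(4,3)R 1/4 ✗
(4,4)B 2/5 ✓
(4,5)B 3/5 ✓
(4,6)R 1/4 ✗
Unsatisfied: (1,4), (1,6), (1,7), (2,4), (2,5), (2,7), (3,3), (3,5), (4,3), (4,6) — 10 in total.

10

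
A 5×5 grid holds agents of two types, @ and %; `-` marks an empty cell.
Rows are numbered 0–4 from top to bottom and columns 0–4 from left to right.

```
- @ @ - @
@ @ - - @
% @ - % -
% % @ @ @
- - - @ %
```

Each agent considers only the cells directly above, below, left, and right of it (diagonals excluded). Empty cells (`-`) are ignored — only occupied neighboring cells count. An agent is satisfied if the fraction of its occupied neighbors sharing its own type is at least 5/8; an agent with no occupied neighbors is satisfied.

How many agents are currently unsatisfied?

9

Row 0: (0,1)@ 2/2 ok · (0,2)@ 1/1 ok · (0,4)@ 1/1 ok
Row 1: (1,0)@ 1/2 unhappy · (1,1)@ 3/3 ok · (1,4)@ 1/1 ok
Row 2: (2,0)% 1/3 unhappy · (2,1)@ 1/3 unhappy · (2,3)% 0/1 unhappy
Row 3: (3,0)% 2/2 ok · (3,1)% 1/3 unhappy · (3,2)@ 1/2 unhappy · (3,3)@ 3/4 ok · (3,4)@ 1/2 unhappy
Row 4: (4,3)@ 1/2 unhappy · (4,4)% 0/2 unhappy
Unsatisfied: (1,0), (2,0), (2,1), (2,3), (3,1), (3,2), (3,4), (4,3), (4,4) — 9 in total.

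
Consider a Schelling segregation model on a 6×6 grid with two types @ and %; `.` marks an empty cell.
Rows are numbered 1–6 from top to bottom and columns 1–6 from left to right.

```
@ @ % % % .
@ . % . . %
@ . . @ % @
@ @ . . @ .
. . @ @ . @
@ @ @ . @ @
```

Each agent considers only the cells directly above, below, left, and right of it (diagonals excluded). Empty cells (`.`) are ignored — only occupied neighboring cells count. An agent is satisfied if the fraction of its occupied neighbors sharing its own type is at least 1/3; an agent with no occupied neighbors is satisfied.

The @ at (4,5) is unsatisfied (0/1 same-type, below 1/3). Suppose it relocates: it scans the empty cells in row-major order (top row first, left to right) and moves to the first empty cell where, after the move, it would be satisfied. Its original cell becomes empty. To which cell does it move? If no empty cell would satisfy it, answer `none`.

(2,2)

Vacating (4,5). Empty cells in order:
  (1,6): 0/2 same-type → still unsatisfied.
  (2,2): 2/3 same-type → satisfied — stop here.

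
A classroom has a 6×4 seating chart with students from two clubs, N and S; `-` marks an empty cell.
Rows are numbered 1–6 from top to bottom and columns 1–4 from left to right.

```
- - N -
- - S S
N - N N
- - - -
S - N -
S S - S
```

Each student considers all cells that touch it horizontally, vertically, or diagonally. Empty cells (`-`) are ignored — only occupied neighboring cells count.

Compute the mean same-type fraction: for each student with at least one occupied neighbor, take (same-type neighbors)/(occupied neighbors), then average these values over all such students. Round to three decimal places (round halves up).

Row 1: (1,3)N 0/2
Row 2: (2,3)S 1/4 · (2,4)S 1/4
Row 3: (3,1)N — no occupied neighbors · (3,3)N 1/3 · (3,4)N 1/3
Row 5: (5,1)S 2/2 · (5,3)N 0/2
Row 6: (6,1)S 2/2 · (6,2)S 2/3 · (6,4)S 0/1
Sum over 10 students: 0/2 + 1/4 + 1/4 + 1/3 + 1/3 + 2/2 + 0/2 + 2/2 + 2/3 + 0/1 = 23/6; mean = 23/6 ÷ 10 = 23/60 = 0.383333… → 0.383.

0.383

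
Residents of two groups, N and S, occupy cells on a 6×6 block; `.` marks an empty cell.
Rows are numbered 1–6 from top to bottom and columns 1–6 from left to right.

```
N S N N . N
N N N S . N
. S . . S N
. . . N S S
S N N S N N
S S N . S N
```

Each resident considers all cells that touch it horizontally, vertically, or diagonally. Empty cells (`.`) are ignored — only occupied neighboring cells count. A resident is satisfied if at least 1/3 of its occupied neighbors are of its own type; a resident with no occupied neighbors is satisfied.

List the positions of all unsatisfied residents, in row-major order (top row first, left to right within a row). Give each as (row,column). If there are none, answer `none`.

Row 1: (1,1)N 2/3 ok · (1,2)S 0/5 unhappy · (1,3)N 3/5 ok · (1,4)N 2/3 ok · (1,6)N 1/1 ok
Row 2: (2,1)N 2/4 ok · (2,2)N 4/6 ok · (2,3)N 3/6 ok · (2,4)S 1/4 unhappy · (2,6)N 2/3 ok
Row 3: (3,2)S 0/3 unhappy · (3,5)S 3/6 ok · (3,6)N 1/4 unhappy
Row 4: (4,4)N 2/5 ok · (4,5)S 3/7 ok · (4,6)S 2/5 ok
Row 5: (5,1)S 2/3 ok · (5,2)N 2/5 ok · (5,3)N 3/5 ok · (5,4)S 2/6 ok · (5,5)N 3/7 ok · (5,6)N 2/5 ok
Row 6: (6,1)S 2/3 ok · (6,2)S 2/5 ok · (6,3)N 2/4 ok · (6,5)S 1/4 unhappy · (6,6)N 2/3 ok

(1,2), (2,4), (3,2), (3,6), (6,5)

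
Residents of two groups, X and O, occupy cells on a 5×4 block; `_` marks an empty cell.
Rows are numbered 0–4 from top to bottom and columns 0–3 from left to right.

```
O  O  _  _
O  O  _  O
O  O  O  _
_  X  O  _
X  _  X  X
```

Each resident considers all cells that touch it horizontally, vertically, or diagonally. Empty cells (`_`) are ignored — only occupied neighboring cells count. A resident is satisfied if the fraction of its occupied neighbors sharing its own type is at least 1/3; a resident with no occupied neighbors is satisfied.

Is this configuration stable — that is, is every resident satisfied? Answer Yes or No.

(0,0)O 3/3 ✓
(0,1)O 3/3 ✓
(1,0)O 5/5 ✓
(1,1)O 6/6 ✓
(1,3)O 1/1 ✓
(2,0)O 3/4 ✓
(2,1)O 5/6 ✓
(2,2)O 4/5 ✓
(3,1)X 2/6 ✓
(3,2)O 2/5 ✓
(4,0)X 1/1 ✓
(4,2)X 2/3 ✓
(4,3)X 1/2 ✓
All meet the threshold, so the configuration is stable.

Yes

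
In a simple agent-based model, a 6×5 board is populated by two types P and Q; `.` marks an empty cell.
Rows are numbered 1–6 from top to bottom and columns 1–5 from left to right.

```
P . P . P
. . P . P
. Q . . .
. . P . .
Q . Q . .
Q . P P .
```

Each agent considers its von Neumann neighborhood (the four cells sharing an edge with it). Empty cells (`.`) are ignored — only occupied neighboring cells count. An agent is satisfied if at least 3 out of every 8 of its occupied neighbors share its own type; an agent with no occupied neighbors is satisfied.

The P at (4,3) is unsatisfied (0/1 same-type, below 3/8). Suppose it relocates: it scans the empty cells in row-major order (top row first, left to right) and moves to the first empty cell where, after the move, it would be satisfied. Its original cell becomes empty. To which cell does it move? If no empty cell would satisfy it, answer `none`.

(1,2)

Vacating (4,3). Empty cells in order:
  (1,2): 2/2 same-type → satisfied — stop here.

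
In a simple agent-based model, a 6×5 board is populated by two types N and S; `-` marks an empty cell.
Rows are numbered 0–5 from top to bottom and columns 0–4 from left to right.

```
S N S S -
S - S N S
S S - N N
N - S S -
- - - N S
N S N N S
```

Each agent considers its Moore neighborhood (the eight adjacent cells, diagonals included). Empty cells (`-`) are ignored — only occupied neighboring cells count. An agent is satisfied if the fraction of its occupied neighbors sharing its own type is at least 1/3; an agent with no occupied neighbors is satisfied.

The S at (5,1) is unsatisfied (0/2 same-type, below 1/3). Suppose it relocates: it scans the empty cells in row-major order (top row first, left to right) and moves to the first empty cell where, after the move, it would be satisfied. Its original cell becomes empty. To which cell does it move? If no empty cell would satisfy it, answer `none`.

(0,4)

Vacating (5,1). Empty cells in order:
  (0,4): 2/3 same-type → satisfied — stop here.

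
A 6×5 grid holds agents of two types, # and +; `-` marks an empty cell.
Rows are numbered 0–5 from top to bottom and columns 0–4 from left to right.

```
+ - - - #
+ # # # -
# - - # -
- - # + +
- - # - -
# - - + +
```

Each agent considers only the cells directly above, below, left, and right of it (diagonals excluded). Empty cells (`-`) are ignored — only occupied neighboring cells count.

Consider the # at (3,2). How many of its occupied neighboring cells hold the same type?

Occupied neighbors of (3,2): (4,2)=#, (3,3)=+.
Same type (#): 1 of 2.

1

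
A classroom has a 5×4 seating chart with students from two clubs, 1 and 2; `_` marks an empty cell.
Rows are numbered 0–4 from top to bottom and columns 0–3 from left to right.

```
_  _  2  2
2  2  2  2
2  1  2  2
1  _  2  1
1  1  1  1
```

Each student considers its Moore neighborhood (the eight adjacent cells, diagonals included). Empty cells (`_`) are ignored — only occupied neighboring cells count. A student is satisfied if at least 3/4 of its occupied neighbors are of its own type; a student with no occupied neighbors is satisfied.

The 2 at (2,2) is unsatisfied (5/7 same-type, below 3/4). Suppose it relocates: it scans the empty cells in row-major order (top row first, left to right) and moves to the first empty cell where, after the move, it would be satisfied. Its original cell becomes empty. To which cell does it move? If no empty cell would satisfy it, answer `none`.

Vacating (2,2). Empty cells in order:
  (0,0): 2/2 same-type → satisfied — stop here.

(0,0)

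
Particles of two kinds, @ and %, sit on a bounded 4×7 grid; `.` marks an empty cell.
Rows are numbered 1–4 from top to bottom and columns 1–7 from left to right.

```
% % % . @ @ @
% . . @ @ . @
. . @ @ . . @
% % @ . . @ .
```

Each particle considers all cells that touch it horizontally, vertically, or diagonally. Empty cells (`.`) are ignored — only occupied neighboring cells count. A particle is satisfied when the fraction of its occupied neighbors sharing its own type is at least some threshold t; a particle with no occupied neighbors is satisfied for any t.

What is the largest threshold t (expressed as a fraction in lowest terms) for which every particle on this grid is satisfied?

1/3

(1,1)% 2/2
(1,2)% 3/3
(1,3)% 1/2
(1,5)@ 3/3
(1,6)@ 4/4
(1,7)@ 2/2
(2,1)% 2/2
(2,4)@ 4/5
(2,5)@ 4/4
(2,7)@ 3/3
(3,3)@ 3/4
(3,4)@ 4/4
(3,7)@ 2/2
(4,1)% 1/1
(4,2)% 1/3
(4,3)@ 2/3
(4,6)@ 1/1
The smallest same-type fraction is 1/3 at (4,2), which reduces to 1/3. Any threshold above that leaves this particle unsatisfied.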